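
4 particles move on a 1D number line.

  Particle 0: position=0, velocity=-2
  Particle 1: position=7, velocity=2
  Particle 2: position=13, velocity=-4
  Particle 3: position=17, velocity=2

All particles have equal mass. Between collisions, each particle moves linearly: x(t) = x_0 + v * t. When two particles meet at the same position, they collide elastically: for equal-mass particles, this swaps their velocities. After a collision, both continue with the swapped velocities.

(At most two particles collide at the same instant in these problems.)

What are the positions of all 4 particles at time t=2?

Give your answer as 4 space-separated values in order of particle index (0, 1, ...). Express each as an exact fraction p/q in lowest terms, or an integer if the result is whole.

Answer: -4 5 11 21

Derivation:
Collision at t=1: particles 1 and 2 swap velocities; positions: p0=-2 p1=9 p2=9 p3=19; velocities now: v0=-2 v1=-4 v2=2 v3=2
Advance to t=2 (no further collisions before then); velocities: v0=-2 v1=-4 v2=2 v3=2; positions = -4 5 11 21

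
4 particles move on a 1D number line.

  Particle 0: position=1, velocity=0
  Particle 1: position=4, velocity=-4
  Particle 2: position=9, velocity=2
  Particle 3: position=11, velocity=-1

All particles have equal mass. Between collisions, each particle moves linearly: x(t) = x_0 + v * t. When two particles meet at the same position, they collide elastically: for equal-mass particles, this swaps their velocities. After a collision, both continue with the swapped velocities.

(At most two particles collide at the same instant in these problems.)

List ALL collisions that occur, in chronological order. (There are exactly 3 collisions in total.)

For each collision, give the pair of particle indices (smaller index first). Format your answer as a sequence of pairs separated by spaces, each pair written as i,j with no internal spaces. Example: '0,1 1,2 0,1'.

Collision at t=2/3: particles 2 and 3 swap velocities; positions: p0=1 p1=4/3 p2=31/3 p3=31/3; velocities now: v0=0 v1=-4 v2=-1 v3=2
Collision at t=3/4: particles 0 and 1 swap velocities; positions: p0=1 p1=1 p2=41/4 p3=21/2; velocities now: v0=-4 v1=0 v2=-1 v3=2
Collision at t=10: particles 1 and 2 swap velocities; positions: p0=-36 p1=1 p2=1 p3=29; velocities now: v0=-4 v1=-1 v2=0 v3=2

Answer: 2,3 0,1 1,2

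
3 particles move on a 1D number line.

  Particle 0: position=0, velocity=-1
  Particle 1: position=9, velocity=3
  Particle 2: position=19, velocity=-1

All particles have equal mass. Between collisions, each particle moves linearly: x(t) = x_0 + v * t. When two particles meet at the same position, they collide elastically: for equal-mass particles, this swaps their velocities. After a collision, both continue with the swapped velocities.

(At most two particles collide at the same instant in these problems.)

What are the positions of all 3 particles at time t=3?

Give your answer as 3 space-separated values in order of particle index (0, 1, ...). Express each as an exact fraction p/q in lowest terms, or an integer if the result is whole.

Answer: -3 16 18

Derivation:
Collision at t=5/2: particles 1 and 2 swap velocities; positions: p0=-5/2 p1=33/2 p2=33/2; velocities now: v0=-1 v1=-1 v2=3
Advance to t=3 (no further collisions before then); velocities: v0=-1 v1=-1 v2=3; positions = -3 16 18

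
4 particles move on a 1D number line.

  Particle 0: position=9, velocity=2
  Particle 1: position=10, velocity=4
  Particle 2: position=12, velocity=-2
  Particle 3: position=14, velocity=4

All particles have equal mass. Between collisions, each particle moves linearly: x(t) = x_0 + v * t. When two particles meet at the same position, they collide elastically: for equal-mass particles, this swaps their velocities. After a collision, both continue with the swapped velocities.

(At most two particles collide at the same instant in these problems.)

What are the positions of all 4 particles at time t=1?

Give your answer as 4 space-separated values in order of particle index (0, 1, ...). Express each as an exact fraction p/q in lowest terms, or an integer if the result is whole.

Collision at t=1/3: particles 1 and 2 swap velocities; positions: p0=29/3 p1=34/3 p2=34/3 p3=46/3; velocities now: v0=2 v1=-2 v2=4 v3=4
Collision at t=3/4: particles 0 and 1 swap velocities; positions: p0=21/2 p1=21/2 p2=13 p3=17; velocities now: v0=-2 v1=2 v2=4 v3=4
Advance to t=1 (no further collisions before then); velocities: v0=-2 v1=2 v2=4 v3=4; positions = 10 11 14 18

Answer: 10 11 14 18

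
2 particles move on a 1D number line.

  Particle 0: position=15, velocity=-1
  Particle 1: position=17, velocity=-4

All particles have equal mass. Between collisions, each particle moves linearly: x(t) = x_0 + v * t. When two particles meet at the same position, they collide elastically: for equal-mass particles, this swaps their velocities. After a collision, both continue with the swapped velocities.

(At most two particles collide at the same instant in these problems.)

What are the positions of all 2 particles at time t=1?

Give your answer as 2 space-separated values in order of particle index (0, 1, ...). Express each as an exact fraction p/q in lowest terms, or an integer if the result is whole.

Collision at t=2/3: particles 0 and 1 swap velocities; positions: p0=43/3 p1=43/3; velocities now: v0=-4 v1=-1
Advance to t=1 (no further collisions before then); velocities: v0=-4 v1=-1; positions = 13 14

Answer: 13 14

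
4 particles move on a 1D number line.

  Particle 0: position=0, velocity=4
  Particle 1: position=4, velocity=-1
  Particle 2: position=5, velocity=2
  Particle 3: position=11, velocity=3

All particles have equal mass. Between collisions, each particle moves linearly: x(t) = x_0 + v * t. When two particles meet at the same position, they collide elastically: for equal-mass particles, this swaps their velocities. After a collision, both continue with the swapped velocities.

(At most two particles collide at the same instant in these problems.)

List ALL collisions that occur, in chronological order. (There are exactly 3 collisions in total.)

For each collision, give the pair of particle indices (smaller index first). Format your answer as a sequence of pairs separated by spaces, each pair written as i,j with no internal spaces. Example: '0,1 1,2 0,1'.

Collision at t=4/5: particles 0 and 1 swap velocities; positions: p0=16/5 p1=16/5 p2=33/5 p3=67/5; velocities now: v0=-1 v1=4 v2=2 v3=3
Collision at t=5/2: particles 1 and 2 swap velocities; positions: p0=3/2 p1=10 p2=10 p3=37/2; velocities now: v0=-1 v1=2 v2=4 v3=3
Collision at t=11: particles 2 and 3 swap velocities; positions: p0=-7 p1=27 p2=44 p3=44; velocities now: v0=-1 v1=2 v2=3 v3=4

Answer: 0,1 1,2 2,3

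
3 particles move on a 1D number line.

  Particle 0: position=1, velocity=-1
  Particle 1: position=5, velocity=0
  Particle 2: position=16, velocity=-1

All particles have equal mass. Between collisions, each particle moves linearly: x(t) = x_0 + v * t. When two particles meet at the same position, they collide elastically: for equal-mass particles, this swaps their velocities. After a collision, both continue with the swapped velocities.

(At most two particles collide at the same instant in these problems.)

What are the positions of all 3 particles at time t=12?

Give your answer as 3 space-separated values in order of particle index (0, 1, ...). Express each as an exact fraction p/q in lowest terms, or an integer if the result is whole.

Answer: -11 4 5

Derivation:
Collision at t=11: particles 1 and 2 swap velocities; positions: p0=-10 p1=5 p2=5; velocities now: v0=-1 v1=-1 v2=0
Advance to t=12 (no further collisions before then); velocities: v0=-1 v1=-1 v2=0; positions = -11 4 5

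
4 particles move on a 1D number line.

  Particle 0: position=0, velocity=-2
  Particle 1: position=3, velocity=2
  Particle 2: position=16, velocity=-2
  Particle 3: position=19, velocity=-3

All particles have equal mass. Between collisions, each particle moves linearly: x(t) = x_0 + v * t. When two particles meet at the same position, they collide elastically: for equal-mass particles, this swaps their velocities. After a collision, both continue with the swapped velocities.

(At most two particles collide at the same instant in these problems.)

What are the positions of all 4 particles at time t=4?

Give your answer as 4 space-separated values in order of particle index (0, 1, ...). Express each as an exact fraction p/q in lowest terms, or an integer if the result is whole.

Answer: -8 7 8 11

Derivation:
Collision at t=3: particles 2 and 3 swap velocities; positions: p0=-6 p1=9 p2=10 p3=10; velocities now: v0=-2 v1=2 v2=-3 v3=-2
Collision at t=16/5: particles 1 and 2 swap velocities; positions: p0=-32/5 p1=47/5 p2=47/5 p3=48/5; velocities now: v0=-2 v1=-3 v2=2 v3=-2
Collision at t=13/4: particles 2 and 3 swap velocities; positions: p0=-13/2 p1=37/4 p2=19/2 p3=19/2; velocities now: v0=-2 v1=-3 v2=-2 v3=2
Advance to t=4 (no further collisions before then); velocities: v0=-2 v1=-3 v2=-2 v3=2; positions = -8 7 8 11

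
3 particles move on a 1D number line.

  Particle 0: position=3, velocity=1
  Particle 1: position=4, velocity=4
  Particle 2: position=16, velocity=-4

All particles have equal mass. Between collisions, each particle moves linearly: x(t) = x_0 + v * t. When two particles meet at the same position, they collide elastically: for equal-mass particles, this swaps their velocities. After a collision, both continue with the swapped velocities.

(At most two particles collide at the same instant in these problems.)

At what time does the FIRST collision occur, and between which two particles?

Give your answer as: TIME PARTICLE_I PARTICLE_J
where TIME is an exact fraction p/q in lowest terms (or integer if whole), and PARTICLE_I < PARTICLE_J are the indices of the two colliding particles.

Answer: 3/2 1 2

Derivation:
Pair (0,1): pos 3,4 vel 1,4 -> not approaching (rel speed -3 <= 0)
Pair (1,2): pos 4,16 vel 4,-4 -> gap=12, closing at 8/unit, collide at t=3/2
Earliest collision: t=3/2 between 1 and 2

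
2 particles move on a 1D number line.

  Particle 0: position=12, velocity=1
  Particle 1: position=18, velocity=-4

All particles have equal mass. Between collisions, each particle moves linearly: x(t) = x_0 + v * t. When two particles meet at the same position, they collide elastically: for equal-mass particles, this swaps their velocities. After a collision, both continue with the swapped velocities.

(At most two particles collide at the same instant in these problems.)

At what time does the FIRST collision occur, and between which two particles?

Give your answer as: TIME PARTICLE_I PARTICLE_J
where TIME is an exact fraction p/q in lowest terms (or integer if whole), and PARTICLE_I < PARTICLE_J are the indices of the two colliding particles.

Pair (0,1): pos 12,18 vel 1,-4 -> gap=6, closing at 5/unit, collide at t=6/5
Earliest collision: t=6/5 between 0 and 1

Answer: 6/5 0 1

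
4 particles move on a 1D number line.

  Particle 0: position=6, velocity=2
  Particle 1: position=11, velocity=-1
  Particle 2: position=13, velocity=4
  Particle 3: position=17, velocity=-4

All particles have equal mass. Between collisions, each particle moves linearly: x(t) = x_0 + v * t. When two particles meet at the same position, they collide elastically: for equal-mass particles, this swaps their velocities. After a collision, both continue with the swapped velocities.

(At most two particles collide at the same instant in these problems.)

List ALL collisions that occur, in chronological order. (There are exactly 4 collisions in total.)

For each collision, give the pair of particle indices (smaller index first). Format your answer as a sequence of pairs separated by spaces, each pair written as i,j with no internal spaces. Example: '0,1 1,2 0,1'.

Answer: 2,3 0,1 1,2 0,1

Derivation:
Collision at t=1/2: particles 2 and 3 swap velocities; positions: p0=7 p1=21/2 p2=15 p3=15; velocities now: v0=2 v1=-1 v2=-4 v3=4
Collision at t=5/3: particles 0 and 1 swap velocities; positions: p0=28/3 p1=28/3 p2=31/3 p3=59/3; velocities now: v0=-1 v1=2 v2=-4 v3=4
Collision at t=11/6: particles 1 and 2 swap velocities; positions: p0=55/6 p1=29/3 p2=29/3 p3=61/3; velocities now: v0=-1 v1=-4 v2=2 v3=4
Collision at t=2: particles 0 and 1 swap velocities; positions: p0=9 p1=9 p2=10 p3=21; velocities now: v0=-4 v1=-1 v2=2 v3=4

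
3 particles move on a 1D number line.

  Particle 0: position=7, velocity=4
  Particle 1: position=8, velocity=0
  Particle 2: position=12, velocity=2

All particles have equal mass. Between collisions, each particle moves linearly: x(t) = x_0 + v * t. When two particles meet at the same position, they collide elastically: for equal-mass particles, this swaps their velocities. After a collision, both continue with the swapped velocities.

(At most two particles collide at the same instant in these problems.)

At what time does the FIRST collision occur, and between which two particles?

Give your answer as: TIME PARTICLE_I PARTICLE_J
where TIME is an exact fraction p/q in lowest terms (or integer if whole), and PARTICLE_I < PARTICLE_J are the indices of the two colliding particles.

Answer: 1/4 0 1

Derivation:
Pair (0,1): pos 7,8 vel 4,0 -> gap=1, closing at 4/unit, collide at t=1/4
Pair (1,2): pos 8,12 vel 0,2 -> not approaching (rel speed -2 <= 0)
Earliest collision: t=1/4 between 0 and 1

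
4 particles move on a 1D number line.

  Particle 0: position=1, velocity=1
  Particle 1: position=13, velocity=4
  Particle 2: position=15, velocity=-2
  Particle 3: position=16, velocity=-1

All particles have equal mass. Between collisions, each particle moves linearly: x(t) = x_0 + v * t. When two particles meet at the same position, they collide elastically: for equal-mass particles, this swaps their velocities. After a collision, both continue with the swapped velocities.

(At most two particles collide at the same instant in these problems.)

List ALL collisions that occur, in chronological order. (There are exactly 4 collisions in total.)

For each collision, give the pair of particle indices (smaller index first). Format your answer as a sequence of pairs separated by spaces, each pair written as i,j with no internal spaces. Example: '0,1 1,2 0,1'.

Collision at t=1/3: particles 1 and 2 swap velocities; positions: p0=4/3 p1=43/3 p2=43/3 p3=47/3; velocities now: v0=1 v1=-2 v2=4 v3=-1
Collision at t=3/5: particles 2 and 3 swap velocities; positions: p0=8/5 p1=69/5 p2=77/5 p3=77/5; velocities now: v0=1 v1=-2 v2=-1 v3=4
Collision at t=14/3: particles 0 and 1 swap velocities; positions: p0=17/3 p1=17/3 p2=34/3 p3=95/3; velocities now: v0=-2 v1=1 v2=-1 v3=4
Collision at t=15/2: particles 1 and 2 swap velocities; positions: p0=0 p1=17/2 p2=17/2 p3=43; velocities now: v0=-2 v1=-1 v2=1 v3=4

Answer: 1,2 2,3 0,1 1,2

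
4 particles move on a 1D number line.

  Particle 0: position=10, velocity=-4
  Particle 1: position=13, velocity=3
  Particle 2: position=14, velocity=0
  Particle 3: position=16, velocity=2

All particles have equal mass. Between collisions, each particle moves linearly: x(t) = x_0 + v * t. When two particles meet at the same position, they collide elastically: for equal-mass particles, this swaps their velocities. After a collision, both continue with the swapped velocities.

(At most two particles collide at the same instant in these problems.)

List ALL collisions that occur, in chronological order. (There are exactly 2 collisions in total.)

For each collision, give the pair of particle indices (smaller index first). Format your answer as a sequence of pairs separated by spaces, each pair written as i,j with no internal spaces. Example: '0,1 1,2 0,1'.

Answer: 1,2 2,3

Derivation:
Collision at t=1/3: particles 1 and 2 swap velocities; positions: p0=26/3 p1=14 p2=14 p3=50/3; velocities now: v0=-4 v1=0 v2=3 v3=2
Collision at t=3: particles 2 and 3 swap velocities; positions: p0=-2 p1=14 p2=22 p3=22; velocities now: v0=-4 v1=0 v2=2 v3=3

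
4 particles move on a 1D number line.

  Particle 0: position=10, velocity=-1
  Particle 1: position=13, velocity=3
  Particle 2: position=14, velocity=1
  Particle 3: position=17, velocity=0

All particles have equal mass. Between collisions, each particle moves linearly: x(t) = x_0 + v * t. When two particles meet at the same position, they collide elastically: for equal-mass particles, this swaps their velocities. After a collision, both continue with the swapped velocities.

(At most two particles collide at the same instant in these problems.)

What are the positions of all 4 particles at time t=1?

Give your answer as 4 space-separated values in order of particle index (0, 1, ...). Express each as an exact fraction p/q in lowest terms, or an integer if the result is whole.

Collision at t=1/2: particles 1 and 2 swap velocities; positions: p0=19/2 p1=29/2 p2=29/2 p3=17; velocities now: v0=-1 v1=1 v2=3 v3=0
Advance to t=1 (no further collisions before then); velocities: v0=-1 v1=1 v2=3 v3=0; positions = 9 15 16 17

Answer: 9 15 16 17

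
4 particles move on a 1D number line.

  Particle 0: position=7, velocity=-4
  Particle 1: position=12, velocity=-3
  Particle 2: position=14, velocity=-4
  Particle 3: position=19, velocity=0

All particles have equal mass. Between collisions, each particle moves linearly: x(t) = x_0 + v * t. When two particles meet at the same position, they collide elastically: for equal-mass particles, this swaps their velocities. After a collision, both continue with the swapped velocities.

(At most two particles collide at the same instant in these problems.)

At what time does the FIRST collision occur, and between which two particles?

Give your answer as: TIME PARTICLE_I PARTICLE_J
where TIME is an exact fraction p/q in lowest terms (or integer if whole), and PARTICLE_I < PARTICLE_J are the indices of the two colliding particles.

Pair (0,1): pos 7,12 vel -4,-3 -> not approaching (rel speed -1 <= 0)
Pair (1,2): pos 12,14 vel -3,-4 -> gap=2, closing at 1/unit, collide at t=2
Pair (2,3): pos 14,19 vel -4,0 -> not approaching (rel speed -4 <= 0)
Earliest collision: t=2 between 1 and 2

Answer: 2 1 2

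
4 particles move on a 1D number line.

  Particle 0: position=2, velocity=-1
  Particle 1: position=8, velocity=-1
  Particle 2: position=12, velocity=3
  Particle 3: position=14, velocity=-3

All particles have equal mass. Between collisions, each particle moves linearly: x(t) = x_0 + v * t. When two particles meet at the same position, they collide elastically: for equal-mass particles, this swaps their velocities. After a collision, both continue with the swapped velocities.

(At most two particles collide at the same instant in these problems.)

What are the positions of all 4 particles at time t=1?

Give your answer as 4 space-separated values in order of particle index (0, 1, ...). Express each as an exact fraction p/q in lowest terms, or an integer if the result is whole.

Collision at t=1/3: particles 2 and 3 swap velocities; positions: p0=5/3 p1=23/3 p2=13 p3=13; velocities now: v0=-1 v1=-1 v2=-3 v3=3
Advance to t=1 (no further collisions before then); velocities: v0=-1 v1=-1 v2=-3 v3=3; positions = 1 7 11 15

Answer: 1 7 11 15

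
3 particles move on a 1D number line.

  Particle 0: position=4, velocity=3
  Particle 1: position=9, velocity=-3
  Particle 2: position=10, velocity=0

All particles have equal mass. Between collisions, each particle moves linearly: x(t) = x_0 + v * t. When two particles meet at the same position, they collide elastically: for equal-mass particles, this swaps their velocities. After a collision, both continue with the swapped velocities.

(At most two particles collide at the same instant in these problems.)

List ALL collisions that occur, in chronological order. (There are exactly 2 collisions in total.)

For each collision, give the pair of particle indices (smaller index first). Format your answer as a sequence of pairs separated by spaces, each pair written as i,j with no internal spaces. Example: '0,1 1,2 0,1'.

Answer: 0,1 1,2

Derivation:
Collision at t=5/6: particles 0 and 1 swap velocities; positions: p0=13/2 p1=13/2 p2=10; velocities now: v0=-3 v1=3 v2=0
Collision at t=2: particles 1 and 2 swap velocities; positions: p0=3 p1=10 p2=10; velocities now: v0=-3 v1=0 v2=3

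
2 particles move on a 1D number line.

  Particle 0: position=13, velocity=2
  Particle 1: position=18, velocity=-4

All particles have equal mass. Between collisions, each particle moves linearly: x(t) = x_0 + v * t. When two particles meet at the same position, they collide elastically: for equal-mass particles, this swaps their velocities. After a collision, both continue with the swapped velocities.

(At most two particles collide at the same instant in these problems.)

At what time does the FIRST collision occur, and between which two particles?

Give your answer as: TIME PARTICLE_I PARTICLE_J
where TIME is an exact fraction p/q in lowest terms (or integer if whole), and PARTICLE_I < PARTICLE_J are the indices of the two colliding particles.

Pair (0,1): pos 13,18 vel 2,-4 -> gap=5, closing at 6/unit, collide at t=5/6
Earliest collision: t=5/6 between 0 and 1

Answer: 5/6 0 1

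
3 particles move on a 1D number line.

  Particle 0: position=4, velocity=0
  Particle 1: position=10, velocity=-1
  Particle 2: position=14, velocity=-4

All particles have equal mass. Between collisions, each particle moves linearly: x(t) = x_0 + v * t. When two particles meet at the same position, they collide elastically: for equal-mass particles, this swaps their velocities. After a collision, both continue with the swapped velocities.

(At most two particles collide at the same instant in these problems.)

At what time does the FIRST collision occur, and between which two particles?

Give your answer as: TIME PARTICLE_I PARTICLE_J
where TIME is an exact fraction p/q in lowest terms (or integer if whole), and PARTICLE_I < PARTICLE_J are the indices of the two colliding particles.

Pair (0,1): pos 4,10 vel 0,-1 -> gap=6, closing at 1/unit, collide at t=6
Pair (1,2): pos 10,14 vel -1,-4 -> gap=4, closing at 3/unit, collide at t=4/3
Earliest collision: t=4/3 between 1 and 2

Answer: 4/3 1 2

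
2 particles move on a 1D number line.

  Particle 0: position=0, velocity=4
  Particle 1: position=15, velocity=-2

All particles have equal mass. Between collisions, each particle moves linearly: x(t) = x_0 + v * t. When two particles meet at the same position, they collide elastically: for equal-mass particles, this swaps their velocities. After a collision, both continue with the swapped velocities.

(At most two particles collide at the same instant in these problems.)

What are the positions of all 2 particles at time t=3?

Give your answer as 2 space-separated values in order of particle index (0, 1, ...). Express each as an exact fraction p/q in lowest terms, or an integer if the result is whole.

Collision at t=5/2: particles 0 and 1 swap velocities; positions: p0=10 p1=10; velocities now: v0=-2 v1=4
Advance to t=3 (no further collisions before then); velocities: v0=-2 v1=4; positions = 9 12

Answer: 9 12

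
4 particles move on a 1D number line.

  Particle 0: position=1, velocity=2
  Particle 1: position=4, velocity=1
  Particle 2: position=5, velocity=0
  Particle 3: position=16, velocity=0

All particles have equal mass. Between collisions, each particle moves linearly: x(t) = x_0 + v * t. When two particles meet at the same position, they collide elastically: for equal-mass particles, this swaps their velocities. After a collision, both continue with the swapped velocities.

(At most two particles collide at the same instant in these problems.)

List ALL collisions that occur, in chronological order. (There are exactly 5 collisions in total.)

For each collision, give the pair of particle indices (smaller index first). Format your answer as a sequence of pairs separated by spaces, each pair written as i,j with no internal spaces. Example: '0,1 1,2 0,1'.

Collision at t=1: particles 1 and 2 swap velocities; positions: p0=3 p1=5 p2=5 p3=16; velocities now: v0=2 v1=0 v2=1 v3=0
Collision at t=2: particles 0 and 1 swap velocities; positions: p0=5 p1=5 p2=6 p3=16; velocities now: v0=0 v1=2 v2=1 v3=0
Collision at t=3: particles 1 and 2 swap velocities; positions: p0=5 p1=7 p2=7 p3=16; velocities now: v0=0 v1=1 v2=2 v3=0
Collision at t=15/2: particles 2 and 3 swap velocities; positions: p0=5 p1=23/2 p2=16 p3=16; velocities now: v0=0 v1=1 v2=0 v3=2
Collision at t=12: particles 1 and 2 swap velocities; positions: p0=5 p1=16 p2=16 p3=25; velocities now: v0=0 v1=0 v2=1 v3=2

Answer: 1,2 0,1 1,2 2,3 1,2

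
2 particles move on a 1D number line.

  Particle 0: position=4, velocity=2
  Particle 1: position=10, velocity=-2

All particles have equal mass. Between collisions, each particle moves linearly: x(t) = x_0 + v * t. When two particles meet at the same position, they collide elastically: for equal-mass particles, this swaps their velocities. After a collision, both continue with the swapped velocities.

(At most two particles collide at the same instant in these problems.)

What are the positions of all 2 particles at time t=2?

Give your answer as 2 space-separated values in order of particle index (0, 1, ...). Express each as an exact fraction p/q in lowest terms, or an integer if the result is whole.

Answer: 6 8

Derivation:
Collision at t=3/2: particles 0 and 1 swap velocities; positions: p0=7 p1=7; velocities now: v0=-2 v1=2
Advance to t=2 (no further collisions before then); velocities: v0=-2 v1=2; positions = 6 8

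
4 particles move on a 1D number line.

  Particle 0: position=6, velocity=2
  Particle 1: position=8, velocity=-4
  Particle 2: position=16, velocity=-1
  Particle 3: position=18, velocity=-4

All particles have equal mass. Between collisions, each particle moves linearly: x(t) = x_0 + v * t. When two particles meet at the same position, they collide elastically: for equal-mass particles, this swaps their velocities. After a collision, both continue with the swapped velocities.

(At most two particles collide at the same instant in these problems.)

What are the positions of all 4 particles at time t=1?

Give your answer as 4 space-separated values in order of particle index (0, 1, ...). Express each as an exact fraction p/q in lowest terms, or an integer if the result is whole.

Answer: 4 8 14 15

Derivation:
Collision at t=1/3: particles 0 and 1 swap velocities; positions: p0=20/3 p1=20/3 p2=47/3 p3=50/3; velocities now: v0=-4 v1=2 v2=-1 v3=-4
Collision at t=2/3: particles 2 and 3 swap velocities; positions: p0=16/3 p1=22/3 p2=46/3 p3=46/3; velocities now: v0=-4 v1=2 v2=-4 v3=-1
Advance to t=1 (no further collisions before then); velocities: v0=-4 v1=2 v2=-4 v3=-1; positions = 4 8 14 15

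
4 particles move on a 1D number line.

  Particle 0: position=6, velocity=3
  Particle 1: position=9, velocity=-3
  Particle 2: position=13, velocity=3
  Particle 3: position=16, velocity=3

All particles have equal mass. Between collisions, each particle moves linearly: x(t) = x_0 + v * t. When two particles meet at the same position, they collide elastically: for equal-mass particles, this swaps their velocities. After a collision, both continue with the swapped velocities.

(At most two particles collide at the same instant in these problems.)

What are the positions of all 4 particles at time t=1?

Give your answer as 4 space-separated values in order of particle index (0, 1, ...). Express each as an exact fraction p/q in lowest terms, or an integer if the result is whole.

Answer: 6 9 16 19

Derivation:
Collision at t=1/2: particles 0 and 1 swap velocities; positions: p0=15/2 p1=15/2 p2=29/2 p3=35/2; velocities now: v0=-3 v1=3 v2=3 v3=3
Advance to t=1 (no further collisions before then); velocities: v0=-3 v1=3 v2=3 v3=3; positions = 6 9 16 19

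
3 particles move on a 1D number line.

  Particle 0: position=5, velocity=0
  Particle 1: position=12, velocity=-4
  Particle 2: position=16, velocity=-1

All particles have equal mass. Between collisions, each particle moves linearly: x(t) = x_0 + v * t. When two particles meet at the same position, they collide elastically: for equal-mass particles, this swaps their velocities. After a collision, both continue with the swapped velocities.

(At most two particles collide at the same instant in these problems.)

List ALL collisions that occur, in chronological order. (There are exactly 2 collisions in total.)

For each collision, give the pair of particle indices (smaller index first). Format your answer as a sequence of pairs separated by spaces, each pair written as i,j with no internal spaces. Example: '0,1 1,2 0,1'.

Answer: 0,1 1,2

Derivation:
Collision at t=7/4: particles 0 and 1 swap velocities; positions: p0=5 p1=5 p2=57/4; velocities now: v0=-4 v1=0 v2=-1
Collision at t=11: particles 1 and 2 swap velocities; positions: p0=-32 p1=5 p2=5; velocities now: v0=-4 v1=-1 v2=0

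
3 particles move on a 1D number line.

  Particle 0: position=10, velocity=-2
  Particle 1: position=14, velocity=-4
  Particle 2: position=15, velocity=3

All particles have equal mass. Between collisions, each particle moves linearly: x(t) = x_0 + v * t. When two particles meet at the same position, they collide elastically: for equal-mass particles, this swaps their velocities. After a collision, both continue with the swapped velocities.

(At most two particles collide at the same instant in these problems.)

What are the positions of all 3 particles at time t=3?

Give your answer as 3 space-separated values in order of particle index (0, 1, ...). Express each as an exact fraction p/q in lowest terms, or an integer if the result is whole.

Answer: 2 4 24

Derivation:
Collision at t=2: particles 0 and 1 swap velocities; positions: p0=6 p1=6 p2=21; velocities now: v0=-4 v1=-2 v2=3
Advance to t=3 (no further collisions before then); velocities: v0=-4 v1=-2 v2=3; positions = 2 4 24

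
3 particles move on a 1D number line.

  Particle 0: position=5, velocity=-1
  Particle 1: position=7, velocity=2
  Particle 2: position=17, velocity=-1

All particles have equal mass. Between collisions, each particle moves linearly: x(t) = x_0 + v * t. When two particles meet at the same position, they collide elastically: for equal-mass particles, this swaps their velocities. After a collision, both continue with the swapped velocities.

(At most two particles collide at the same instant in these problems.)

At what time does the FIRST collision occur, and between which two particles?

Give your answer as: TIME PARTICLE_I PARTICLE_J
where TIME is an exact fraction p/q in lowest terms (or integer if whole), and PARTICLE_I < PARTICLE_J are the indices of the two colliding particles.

Pair (0,1): pos 5,7 vel -1,2 -> not approaching (rel speed -3 <= 0)
Pair (1,2): pos 7,17 vel 2,-1 -> gap=10, closing at 3/unit, collide at t=10/3
Earliest collision: t=10/3 between 1 and 2

Answer: 10/3 1 2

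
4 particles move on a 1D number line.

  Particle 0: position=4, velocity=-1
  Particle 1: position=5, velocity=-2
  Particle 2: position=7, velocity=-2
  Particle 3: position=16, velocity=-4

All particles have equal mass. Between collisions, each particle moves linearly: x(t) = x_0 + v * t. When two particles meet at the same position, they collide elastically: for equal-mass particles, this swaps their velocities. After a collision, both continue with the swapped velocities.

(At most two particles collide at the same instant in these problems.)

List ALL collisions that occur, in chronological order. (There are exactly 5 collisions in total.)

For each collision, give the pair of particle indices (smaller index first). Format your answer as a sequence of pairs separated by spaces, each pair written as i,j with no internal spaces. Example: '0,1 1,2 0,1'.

Collision at t=1: particles 0 and 1 swap velocities; positions: p0=3 p1=3 p2=5 p3=12; velocities now: v0=-2 v1=-1 v2=-2 v3=-4
Collision at t=3: particles 1 and 2 swap velocities; positions: p0=-1 p1=1 p2=1 p3=4; velocities now: v0=-2 v1=-2 v2=-1 v3=-4
Collision at t=4: particles 2 and 3 swap velocities; positions: p0=-3 p1=-1 p2=0 p3=0; velocities now: v0=-2 v1=-2 v2=-4 v3=-1
Collision at t=9/2: particles 1 and 2 swap velocities; positions: p0=-4 p1=-2 p2=-2 p3=-1/2; velocities now: v0=-2 v1=-4 v2=-2 v3=-1
Collision at t=11/2: particles 0 and 1 swap velocities; positions: p0=-6 p1=-6 p2=-4 p3=-3/2; velocities now: v0=-4 v1=-2 v2=-2 v3=-1

Answer: 0,1 1,2 2,3 1,2 0,1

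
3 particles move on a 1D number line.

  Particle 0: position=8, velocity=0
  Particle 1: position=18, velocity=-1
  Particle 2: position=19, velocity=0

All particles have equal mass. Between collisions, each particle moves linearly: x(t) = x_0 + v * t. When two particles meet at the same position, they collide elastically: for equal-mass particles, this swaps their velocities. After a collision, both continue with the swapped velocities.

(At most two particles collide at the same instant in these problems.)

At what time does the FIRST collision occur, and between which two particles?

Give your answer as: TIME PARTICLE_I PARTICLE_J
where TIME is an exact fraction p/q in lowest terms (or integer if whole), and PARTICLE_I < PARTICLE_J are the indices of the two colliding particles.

Pair (0,1): pos 8,18 vel 0,-1 -> gap=10, closing at 1/unit, collide at t=10
Pair (1,2): pos 18,19 vel -1,0 -> not approaching (rel speed -1 <= 0)
Earliest collision: t=10 between 0 and 1

Answer: 10 0 1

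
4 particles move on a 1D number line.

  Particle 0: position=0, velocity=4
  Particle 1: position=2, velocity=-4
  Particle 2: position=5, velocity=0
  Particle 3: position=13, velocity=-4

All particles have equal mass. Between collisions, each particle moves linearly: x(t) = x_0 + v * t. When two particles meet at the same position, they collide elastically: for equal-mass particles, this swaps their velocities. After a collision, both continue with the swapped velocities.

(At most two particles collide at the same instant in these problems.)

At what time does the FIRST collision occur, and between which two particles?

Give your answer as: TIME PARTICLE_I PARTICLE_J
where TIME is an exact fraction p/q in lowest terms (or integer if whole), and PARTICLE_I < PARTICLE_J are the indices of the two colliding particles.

Pair (0,1): pos 0,2 vel 4,-4 -> gap=2, closing at 8/unit, collide at t=1/4
Pair (1,2): pos 2,5 vel -4,0 -> not approaching (rel speed -4 <= 0)
Pair (2,3): pos 5,13 vel 0,-4 -> gap=8, closing at 4/unit, collide at t=2
Earliest collision: t=1/4 between 0 and 1

Answer: 1/4 0 1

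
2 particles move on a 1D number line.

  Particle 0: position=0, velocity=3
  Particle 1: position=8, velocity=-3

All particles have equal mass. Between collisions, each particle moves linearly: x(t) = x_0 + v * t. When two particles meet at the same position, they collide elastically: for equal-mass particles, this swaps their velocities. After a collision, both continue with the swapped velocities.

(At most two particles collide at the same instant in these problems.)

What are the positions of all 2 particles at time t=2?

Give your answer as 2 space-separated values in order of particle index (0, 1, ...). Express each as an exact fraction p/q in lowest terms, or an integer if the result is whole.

Collision at t=4/3: particles 0 and 1 swap velocities; positions: p0=4 p1=4; velocities now: v0=-3 v1=3
Advance to t=2 (no further collisions before then); velocities: v0=-3 v1=3; positions = 2 6

Answer: 2 6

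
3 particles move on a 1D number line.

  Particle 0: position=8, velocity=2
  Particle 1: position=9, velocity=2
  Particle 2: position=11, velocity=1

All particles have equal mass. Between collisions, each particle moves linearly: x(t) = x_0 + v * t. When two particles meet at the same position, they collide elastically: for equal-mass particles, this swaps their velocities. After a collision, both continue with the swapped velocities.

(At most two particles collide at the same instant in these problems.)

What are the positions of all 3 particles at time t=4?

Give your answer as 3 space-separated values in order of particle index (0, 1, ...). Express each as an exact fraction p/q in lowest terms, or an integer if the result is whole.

Answer: 15 16 17

Derivation:
Collision at t=2: particles 1 and 2 swap velocities; positions: p0=12 p1=13 p2=13; velocities now: v0=2 v1=1 v2=2
Collision at t=3: particles 0 and 1 swap velocities; positions: p0=14 p1=14 p2=15; velocities now: v0=1 v1=2 v2=2
Advance to t=4 (no further collisions before then); velocities: v0=1 v1=2 v2=2; positions = 15 16 17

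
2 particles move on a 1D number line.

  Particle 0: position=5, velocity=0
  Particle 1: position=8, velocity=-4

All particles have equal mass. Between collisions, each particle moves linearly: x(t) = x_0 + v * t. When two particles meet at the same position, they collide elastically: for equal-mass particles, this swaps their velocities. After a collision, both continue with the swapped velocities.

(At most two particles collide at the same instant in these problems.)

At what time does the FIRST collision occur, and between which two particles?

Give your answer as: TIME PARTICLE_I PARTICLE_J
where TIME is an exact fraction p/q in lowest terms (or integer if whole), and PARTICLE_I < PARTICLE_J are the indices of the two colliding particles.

Pair (0,1): pos 5,8 vel 0,-4 -> gap=3, closing at 4/unit, collide at t=3/4
Earliest collision: t=3/4 between 0 and 1

Answer: 3/4 0 1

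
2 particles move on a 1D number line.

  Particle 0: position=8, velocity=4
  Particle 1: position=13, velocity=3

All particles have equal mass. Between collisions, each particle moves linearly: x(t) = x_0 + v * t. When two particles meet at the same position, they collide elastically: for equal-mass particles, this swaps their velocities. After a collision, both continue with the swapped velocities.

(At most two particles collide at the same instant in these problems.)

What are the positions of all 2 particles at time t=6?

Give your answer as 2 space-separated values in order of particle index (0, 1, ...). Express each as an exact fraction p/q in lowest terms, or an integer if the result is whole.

Collision at t=5: particles 0 and 1 swap velocities; positions: p0=28 p1=28; velocities now: v0=3 v1=4
Advance to t=6 (no further collisions before then); velocities: v0=3 v1=4; positions = 31 32

Answer: 31 32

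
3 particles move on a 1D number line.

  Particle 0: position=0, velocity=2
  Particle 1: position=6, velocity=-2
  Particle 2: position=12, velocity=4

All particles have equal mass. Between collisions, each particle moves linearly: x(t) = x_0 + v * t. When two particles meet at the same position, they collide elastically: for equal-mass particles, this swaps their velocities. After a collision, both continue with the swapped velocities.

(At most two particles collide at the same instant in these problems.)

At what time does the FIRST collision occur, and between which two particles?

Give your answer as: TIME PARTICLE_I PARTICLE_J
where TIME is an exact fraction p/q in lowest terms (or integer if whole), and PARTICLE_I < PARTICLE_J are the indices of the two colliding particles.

Answer: 3/2 0 1

Derivation:
Pair (0,1): pos 0,6 vel 2,-2 -> gap=6, closing at 4/unit, collide at t=3/2
Pair (1,2): pos 6,12 vel -2,4 -> not approaching (rel speed -6 <= 0)
Earliest collision: t=3/2 between 0 and 1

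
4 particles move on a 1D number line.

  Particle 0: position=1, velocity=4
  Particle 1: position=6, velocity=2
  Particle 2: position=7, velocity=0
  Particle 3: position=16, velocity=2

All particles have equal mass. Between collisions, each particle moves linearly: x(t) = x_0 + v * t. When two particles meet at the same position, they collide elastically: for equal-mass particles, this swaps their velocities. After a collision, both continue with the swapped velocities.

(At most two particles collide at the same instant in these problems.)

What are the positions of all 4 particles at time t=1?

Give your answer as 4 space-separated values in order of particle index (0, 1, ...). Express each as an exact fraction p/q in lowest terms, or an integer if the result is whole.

Collision at t=1/2: particles 1 and 2 swap velocities; positions: p0=3 p1=7 p2=7 p3=17; velocities now: v0=4 v1=0 v2=2 v3=2
Advance to t=1 (no further collisions before then); velocities: v0=4 v1=0 v2=2 v3=2; positions = 5 7 8 18

Answer: 5 7 8 18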